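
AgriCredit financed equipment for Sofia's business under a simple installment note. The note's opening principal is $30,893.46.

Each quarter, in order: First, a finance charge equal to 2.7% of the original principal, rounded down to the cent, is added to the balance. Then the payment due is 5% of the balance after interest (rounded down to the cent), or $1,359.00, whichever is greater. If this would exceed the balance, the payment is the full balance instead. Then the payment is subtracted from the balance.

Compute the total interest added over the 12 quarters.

$10,009.44

Quarter 1: $30,893.46 +$834.12 interest = $31,727.58; pay $1,586.37 → $30,141.21
Quarter 2: $30,141.21 +$834.12 interest = $30,975.33; pay $1,548.76 → $29,426.57
Quarter 3: $29,426.57 +$834.12 interest = $30,260.69; pay $1,513.03 → $28,747.66
Quarter 4: $28,747.66 +$834.12 interest = $29,581.78; pay $1,479.08 → $28,102.70
Quarter 5: $28,102.70 +$834.12 interest = $28,936.82; pay $1,446.84 → $27,489.98
Quarter 6: $27,489.98 +$834.12 interest = $28,324.10; pay $1,416.20 → $26,907.90
Quarter 7: $26,907.90 +$834.12 interest = $27,742.02; pay $1,387.10 → $26,354.92
Quarter 8: $26,354.92 +$834.12 interest = $27,189.04; pay $1,359.45 → $25,829.59
Quarter 9: $25,829.59 +$834.12 interest = $26,663.71; pay $1,359.00 → $25,304.71
Quarter 10: $25,304.71 +$834.12 interest = $26,138.83; pay $1,359.00 → $24,779.83
Quarter 11: $24,779.83 +$834.12 interest = $25,613.95; pay $1,359.00 → $24,254.95
Quarter 12: $24,254.95 +$834.12 interest = $25,089.07; pay $1,359.00 → $23,730.07
Total interest: $834.12 + $834.12 + $834.12 + $834.12 + $834.12 + $834.12 + $834.12 + $834.12 + $834.12 + $834.12 + $834.12 + $834.12 = $10,009.44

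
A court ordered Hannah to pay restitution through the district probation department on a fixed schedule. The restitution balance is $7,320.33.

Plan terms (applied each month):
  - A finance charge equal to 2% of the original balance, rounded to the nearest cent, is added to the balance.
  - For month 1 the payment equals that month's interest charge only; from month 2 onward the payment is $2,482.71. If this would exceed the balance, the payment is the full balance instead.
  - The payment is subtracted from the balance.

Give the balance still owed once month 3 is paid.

$2,647.73

Month 1: opening $7,320.33; interest $146.41 → $7,466.74; payment $146.41; balance $7,320.33
Month 2: opening $7,320.33; interest $146.41 → $7,466.74; payment $2,482.71; balance $4,984.03
Month 3: opening $4,984.03; interest $146.41 → $5,130.44; payment $2,482.71; balance $2,647.73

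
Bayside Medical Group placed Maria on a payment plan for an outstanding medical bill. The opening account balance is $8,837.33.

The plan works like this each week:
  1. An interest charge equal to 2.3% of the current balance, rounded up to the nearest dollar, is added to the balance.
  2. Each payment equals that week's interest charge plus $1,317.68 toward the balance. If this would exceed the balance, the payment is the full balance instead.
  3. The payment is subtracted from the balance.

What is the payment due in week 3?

Week 1: opening $8,837.33; interest $204.00 → $9,041.33; payment $1,521.68; balance $7,519.65
Week 2: opening $7,519.65; interest $173.00 → $7,692.65; payment $1,490.68; balance $6,201.97
Week 3: opening $6,201.97; interest $143.00 → $6,344.97; payment $1,460.68; balance $4,884.29

$1,460.68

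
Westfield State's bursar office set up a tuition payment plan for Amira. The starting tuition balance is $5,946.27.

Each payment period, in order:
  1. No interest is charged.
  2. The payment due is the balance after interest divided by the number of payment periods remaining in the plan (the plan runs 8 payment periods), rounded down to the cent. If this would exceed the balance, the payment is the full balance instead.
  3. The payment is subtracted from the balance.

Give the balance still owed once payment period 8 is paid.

$0.00

Payment period 1: $5,946.27 − $743.28 → $5,202.99
Payment period 2: $5,202.99 − $743.28 → $4,459.71
Payment period 3: $4,459.71 − $743.28 → $3,716.43
Payment period 4: $3,716.43 − $743.28 → $2,973.15
Payment period 5: $2,973.15 − $743.28 → $2,229.87
Payment period 6: $2,229.87 − $743.29 → $1,486.58
Payment period 7: $1,486.58 − $743.29 → $743.29
Payment period 8: $743.29 − $743.29 → $0.00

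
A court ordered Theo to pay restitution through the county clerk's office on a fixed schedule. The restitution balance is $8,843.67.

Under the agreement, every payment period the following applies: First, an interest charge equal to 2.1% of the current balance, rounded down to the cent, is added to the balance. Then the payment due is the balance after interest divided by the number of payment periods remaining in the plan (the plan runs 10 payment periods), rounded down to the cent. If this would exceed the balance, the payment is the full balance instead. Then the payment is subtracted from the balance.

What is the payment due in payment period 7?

Payment period 1: $8,843.67 +$185.71 interest = $9,029.38; pay $902.93 → $8,126.45
Payment period 2: $8,126.45 +$170.65 interest = $8,297.10; pay $921.90 → $7,375.20
Payment period 3: $7,375.20 +$154.87 interest = $7,530.07; pay $941.25 → $6,588.82
Payment period 4: $6,588.82 +$138.36 interest = $6,727.18; pay $961.02 → $5,766.16
Payment period 5: $5,766.16 +$121.08 interest = $5,887.24; pay $981.20 → $4,906.04
Payment period 6: $4,906.04 +$103.02 interest = $5,009.06; pay $1,001.81 → $4,007.25
Payment period 7: $4,007.25 +$84.15 interest = $4,091.40; pay $1,022.85 → $3,068.55

$1,022.85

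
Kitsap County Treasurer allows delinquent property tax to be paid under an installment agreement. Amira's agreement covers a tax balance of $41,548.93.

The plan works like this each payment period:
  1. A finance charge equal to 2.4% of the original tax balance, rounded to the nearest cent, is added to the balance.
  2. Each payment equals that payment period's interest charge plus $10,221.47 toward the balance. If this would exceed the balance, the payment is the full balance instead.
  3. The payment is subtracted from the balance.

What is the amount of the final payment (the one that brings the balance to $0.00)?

Payment period 1: $41,548.93 +$997.17 interest = $42,546.10; pay $11,218.64 → $31,327.46
Payment period 2: $31,327.46 +$997.17 interest = $32,324.63; pay $11,218.64 → $21,105.99
Payment period 3: $21,105.99 +$997.17 interest = $22,103.16; pay $11,218.64 → $10,884.52
Payment period 4: $10,884.52 +$997.17 interest = $11,881.69; pay $11,218.64 → $663.05
Payment period 5: $663.05 +$997.17 interest = $1,660.22; pay $1,660.22 → $0.00

$1,660.22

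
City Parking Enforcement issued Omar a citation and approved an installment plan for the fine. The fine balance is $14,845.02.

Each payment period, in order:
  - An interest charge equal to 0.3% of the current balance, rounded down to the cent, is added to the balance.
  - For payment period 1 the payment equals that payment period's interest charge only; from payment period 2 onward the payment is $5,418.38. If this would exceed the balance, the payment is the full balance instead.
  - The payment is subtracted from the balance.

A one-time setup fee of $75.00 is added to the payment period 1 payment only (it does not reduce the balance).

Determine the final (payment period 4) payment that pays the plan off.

$4,093.44

Payment period 1: $14,845.02 +$44.53 interest = $14,889.55; pay $44.53 (+ $75.00 fee) → $14,845.02
Payment period 2: $14,845.02 +$44.53 interest = $14,889.55; pay $5,418.38 → $9,471.17
Payment period 3: $9,471.17 +$28.41 interest = $9,499.58; pay $5,418.38 → $4,081.20
Payment period 4: $4,081.20 +$12.24 interest = $4,093.44; pay $4,093.44 → $0.00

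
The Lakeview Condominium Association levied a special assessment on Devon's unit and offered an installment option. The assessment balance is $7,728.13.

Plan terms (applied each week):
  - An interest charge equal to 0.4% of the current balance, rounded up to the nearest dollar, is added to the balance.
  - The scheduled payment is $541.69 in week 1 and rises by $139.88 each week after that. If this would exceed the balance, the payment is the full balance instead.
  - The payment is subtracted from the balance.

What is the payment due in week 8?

Week 1: opening $7,728.13; interest $31.00 → $7,759.13; payment $541.69; balance $7,217.44
Week 2: opening $7,217.44; interest $29.00 → $7,246.44; payment $681.57; balance $6,564.87
Week 3: opening $6,564.87; interest $27.00 → $6,591.87; payment $821.45; balance $5,770.42
Week 4: opening $5,770.42; interest $24.00 → $5,794.42; payment $961.33; balance $4,833.09
Week 5: opening $4,833.09; interest $20.00 → $4,853.09; payment $1,101.21; balance $3,751.88
Week 6: opening $3,751.88; interest $16.00 → $3,767.88; payment $1,241.09; balance $2,526.79
Week 7: opening $2,526.79; interest $11.00 → $2,537.79; payment $1,380.97; balance $1,156.82
Week 8: opening $1,156.82; interest $5.00 → $1,161.82; payment $1,161.82; balance $0.00

$1,161.82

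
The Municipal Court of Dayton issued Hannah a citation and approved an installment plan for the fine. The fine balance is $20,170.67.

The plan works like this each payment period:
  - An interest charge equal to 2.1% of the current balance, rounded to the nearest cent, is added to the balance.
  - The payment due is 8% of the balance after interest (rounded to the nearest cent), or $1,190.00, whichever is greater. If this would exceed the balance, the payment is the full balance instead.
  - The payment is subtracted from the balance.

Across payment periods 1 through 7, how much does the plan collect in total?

$9,691.59

# | Opening | Interest | Payment | End bal
1 | $20,170.67 | $423.58 | $1,647.54 | $18,946.71
2 | $18,946.71 | $397.88 | $1,547.57 | $17,797.02
3 | $17,797.02 | $373.74 | $1,453.66 | $16,717.10
4 | $16,717.10 | $351.06 | $1,365.45 | $15,702.71
5 | $15,702.71 | $329.76 | $1,282.60 | $14,749.87
6 | $14,749.87 | $309.75 | $1,204.77 | $13,854.85
7 | $13,854.85 | $290.95 | $1,190.00 | $12,955.80
Total paid: $9,691.59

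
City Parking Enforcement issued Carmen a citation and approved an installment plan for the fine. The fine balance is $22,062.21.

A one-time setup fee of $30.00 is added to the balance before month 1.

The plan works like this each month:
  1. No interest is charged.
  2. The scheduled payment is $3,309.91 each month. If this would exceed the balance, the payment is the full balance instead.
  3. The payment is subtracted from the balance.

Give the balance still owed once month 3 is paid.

$12,162.48

Month 1: opening $22,092.21; payment $3,309.91; balance $18,782.30
Month 2: opening $18,782.30; payment $3,309.91; balance $15,472.39
Month 3: opening $15,472.39; payment $3,309.91; balance $12,162.48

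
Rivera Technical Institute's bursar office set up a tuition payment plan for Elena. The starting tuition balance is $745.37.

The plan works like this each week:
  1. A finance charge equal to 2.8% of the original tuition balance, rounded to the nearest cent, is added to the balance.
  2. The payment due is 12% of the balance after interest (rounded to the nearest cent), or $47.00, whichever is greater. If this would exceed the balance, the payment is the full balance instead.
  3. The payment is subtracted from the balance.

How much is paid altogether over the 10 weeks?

$640.27

Week 1: $745.37 +$20.87 interest = $766.24; pay $91.95 → $674.29
Week 2: $674.29 +$20.87 interest = $695.16; pay $83.42 → $611.74
Week 3: $611.74 +$20.87 interest = $632.61; pay $75.91 → $556.70
Week 4: $556.70 +$20.87 interest = $577.57; pay $69.31 → $508.26
Week 5: $508.26 +$20.87 interest = $529.13; pay $63.50 → $465.63
Week 6: $465.63 +$20.87 interest = $486.50; pay $58.38 → $428.12
Week 7: $428.12 +$20.87 interest = $448.99; pay $53.88 → $395.11
Week 8: $395.11 +$20.87 interest = $415.98; pay $49.92 → $366.06
Week 9: $366.06 +$20.87 interest = $386.93; pay $47.00 → $339.93
Week 10: $339.93 +$20.87 interest = $360.80; pay $47.00 → $313.80
Total paid: $640.27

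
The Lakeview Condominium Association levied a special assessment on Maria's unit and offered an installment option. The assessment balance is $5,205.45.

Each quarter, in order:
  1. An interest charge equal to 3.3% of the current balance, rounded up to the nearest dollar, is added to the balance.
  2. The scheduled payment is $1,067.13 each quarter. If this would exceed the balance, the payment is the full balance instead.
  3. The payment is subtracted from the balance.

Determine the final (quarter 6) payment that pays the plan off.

Quarter 1: opening $5,205.45; interest $172.00 → $5,377.45; payment $1,067.13; balance $4,310.32
Quarter 2: opening $4,310.32; interest $143.00 → $4,453.32; payment $1,067.13; balance $3,386.19
Quarter 3: opening $3,386.19; interest $112.00 → $3,498.19; payment $1,067.13; balance $2,431.06
Quarter 4: opening $2,431.06; interest $81.00 → $2,512.06; payment $1,067.13; balance $1,444.93
Quarter 5: opening $1,444.93; interest $48.00 → $1,492.93; payment $1,067.13; balance $425.80
Quarter 6: opening $425.80; interest $15.00 → $440.80; payment $440.80; balance $0.00

$440.80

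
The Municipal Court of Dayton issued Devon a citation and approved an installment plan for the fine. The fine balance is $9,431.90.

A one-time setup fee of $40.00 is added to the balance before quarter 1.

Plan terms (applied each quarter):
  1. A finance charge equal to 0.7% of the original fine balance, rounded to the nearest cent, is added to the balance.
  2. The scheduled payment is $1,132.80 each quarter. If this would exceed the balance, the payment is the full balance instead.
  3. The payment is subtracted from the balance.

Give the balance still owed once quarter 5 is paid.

# | Opening | Interest | Payment | End bal
1 | $9,471.90 | $66.02 | $1,132.80 | $8,405.12
2 | $8,405.12 | $66.02 | $1,132.80 | $7,338.34
3 | $7,338.34 | $66.02 | $1,132.80 | $6,271.56
4 | $6,271.56 | $66.02 | $1,132.80 | $5,204.78
5 | $5,204.78 | $66.02 | $1,132.80 | $4,138.00

$4,138.00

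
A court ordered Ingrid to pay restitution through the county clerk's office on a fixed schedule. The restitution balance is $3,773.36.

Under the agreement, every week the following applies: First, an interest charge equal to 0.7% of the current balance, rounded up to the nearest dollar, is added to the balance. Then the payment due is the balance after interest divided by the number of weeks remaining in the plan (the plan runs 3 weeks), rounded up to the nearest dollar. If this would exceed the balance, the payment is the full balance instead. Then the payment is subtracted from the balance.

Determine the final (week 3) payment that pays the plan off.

Week 1: opening $3,773.36; interest $27.00 → $3,800.36; payment $1,267.00; balance $2,533.36
Week 2: opening $2,533.36; interest $18.00 → $2,551.36; payment $1,276.00; balance $1,275.36
Week 3: opening $1,275.36; interest $9.00 → $1,284.36; payment $1,284.36; balance $0.00

$1,284.36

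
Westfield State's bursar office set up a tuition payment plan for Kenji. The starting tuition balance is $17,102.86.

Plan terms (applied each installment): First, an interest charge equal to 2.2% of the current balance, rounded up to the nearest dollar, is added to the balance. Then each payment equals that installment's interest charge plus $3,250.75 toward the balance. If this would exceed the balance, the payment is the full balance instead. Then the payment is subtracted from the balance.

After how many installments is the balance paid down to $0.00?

Installment 1: $17,102.86 +$377.00 interest = $17,479.86; pay $3,627.75 → $13,852.11
Installment 2: $13,852.11 +$305.00 interest = $14,157.11; pay $3,555.75 → $10,601.36
Installment 3: $10,601.36 +$234.00 interest = $10,835.36; pay $3,484.75 → $7,350.61
Installment 4: $7,350.61 +$162.00 interest = $7,512.61; pay $3,412.75 → $4,099.86
Installment 5: $4,099.86 +$91.00 interest = $4,190.86; pay $3,341.75 → $849.11
Installment 6: $849.11 +$19.00 interest = $868.11; pay $868.11 → $0.00
Balance reaches $0.00 in installment 6.

6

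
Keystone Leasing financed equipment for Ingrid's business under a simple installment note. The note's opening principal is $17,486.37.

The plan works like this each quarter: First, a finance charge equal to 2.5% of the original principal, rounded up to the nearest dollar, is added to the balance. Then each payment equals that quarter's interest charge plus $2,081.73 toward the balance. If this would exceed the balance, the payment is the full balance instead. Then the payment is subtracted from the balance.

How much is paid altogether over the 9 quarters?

$21,428.37

Quarter 1: opening $17,486.37; interest $438.00 → $17,924.37; payment $2,519.73; balance $15,404.64
Quarter 2: opening $15,404.64; interest $438.00 → $15,842.64; payment $2,519.73; balance $13,322.91
Quarter 3: opening $13,322.91; interest $438.00 → $13,760.91; payment $2,519.73; balance $11,241.18
Quarter 4: opening $11,241.18; interest $438.00 → $11,679.18; payment $2,519.73; balance $9,159.45
Quarter 5: opening $9,159.45; interest $438.00 → $9,597.45; payment $2,519.73; balance $7,077.72
Quarter 6: opening $7,077.72; interest $438.00 → $7,515.72; payment $2,519.73; balance $4,995.99
Quarter 7: opening $4,995.99; interest $438.00 → $5,433.99; payment $2,519.73; balance $2,914.26
Quarter 8: opening $2,914.26; interest $438.00 → $3,352.26; payment $2,519.73; balance $832.53
Quarter 9: opening $832.53; interest $438.00 → $1,270.53; payment $1,270.53; balance $0.00
Total paid: $21,428.37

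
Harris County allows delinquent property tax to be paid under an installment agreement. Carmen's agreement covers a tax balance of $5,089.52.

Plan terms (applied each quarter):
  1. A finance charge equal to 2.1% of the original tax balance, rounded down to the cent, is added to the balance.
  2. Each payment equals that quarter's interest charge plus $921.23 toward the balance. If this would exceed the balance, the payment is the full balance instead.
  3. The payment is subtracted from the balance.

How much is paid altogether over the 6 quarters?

$5,730.74

Quarter 1: $5,089.52 +$106.87 interest = $5,196.39; pay $1,028.10 → $4,168.29
Quarter 2: $4,168.29 +$106.87 interest = $4,275.16; pay $1,028.10 → $3,247.06
Quarter 3: $3,247.06 +$106.87 interest = $3,353.93; pay $1,028.10 → $2,325.83
Quarter 4: $2,325.83 +$106.87 interest = $2,432.70; pay $1,028.10 → $1,404.60
Quarter 5: $1,404.60 +$106.87 interest = $1,511.47; pay $1,028.10 → $483.37
Quarter 6: $483.37 +$106.87 interest = $590.24; pay $590.24 → $0.00
Total paid: $5,730.74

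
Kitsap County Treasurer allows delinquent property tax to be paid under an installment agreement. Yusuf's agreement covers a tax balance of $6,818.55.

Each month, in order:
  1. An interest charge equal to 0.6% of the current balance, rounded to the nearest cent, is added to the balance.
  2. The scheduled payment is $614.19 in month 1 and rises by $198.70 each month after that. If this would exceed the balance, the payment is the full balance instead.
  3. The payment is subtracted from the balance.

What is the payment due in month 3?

# | Opening | Interest | Payment | End bal
1 | $6,818.55 | $40.91 | $614.19 | $6,245.27
2 | $6,245.27 | $37.47 | $812.89 | $5,469.85
3 | $5,469.85 | $32.82 | $1,011.59 | $4,491.08

$1,011.59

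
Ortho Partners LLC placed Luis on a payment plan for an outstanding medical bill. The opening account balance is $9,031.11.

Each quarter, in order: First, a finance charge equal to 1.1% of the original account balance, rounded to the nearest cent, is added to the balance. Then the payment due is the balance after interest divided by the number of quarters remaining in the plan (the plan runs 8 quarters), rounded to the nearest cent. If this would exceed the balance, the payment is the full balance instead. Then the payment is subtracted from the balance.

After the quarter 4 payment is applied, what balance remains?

$4,767.69

Quarter 1: $9,031.11 +$99.34 interest = $9,130.45; pay $1,141.31 → $7,989.14
Quarter 2: $7,989.14 +$99.34 interest = $8,088.48; pay $1,155.50 → $6,932.98
Quarter 3: $6,932.98 +$99.34 interest = $7,032.32; pay $1,172.05 → $5,860.27
Quarter 4: $5,860.27 +$99.34 interest = $5,959.61; pay $1,191.92 → $4,767.69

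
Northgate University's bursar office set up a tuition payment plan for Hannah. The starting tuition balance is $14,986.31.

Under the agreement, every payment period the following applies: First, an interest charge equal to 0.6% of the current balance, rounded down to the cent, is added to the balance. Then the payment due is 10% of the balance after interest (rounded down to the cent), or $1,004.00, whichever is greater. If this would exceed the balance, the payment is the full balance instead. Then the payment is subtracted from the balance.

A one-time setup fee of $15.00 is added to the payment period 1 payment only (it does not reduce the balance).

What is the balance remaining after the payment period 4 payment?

Payment period 1: $14,986.31 +$89.91 interest = $15,076.22; pay $1,507.62 (+ $15.00 fee) → $13,568.60
Payment period 2: $13,568.60 +$81.41 interest = $13,650.01; pay $1,365.00 → $12,285.01
Payment period 3: $12,285.01 +$73.71 interest = $12,358.72; pay $1,235.87 → $11,122.85
Payment period 4: $11,122.85 +$66.73 interest = $11,189.58; pay $1,118.95 → $10,070.63

$10,070.63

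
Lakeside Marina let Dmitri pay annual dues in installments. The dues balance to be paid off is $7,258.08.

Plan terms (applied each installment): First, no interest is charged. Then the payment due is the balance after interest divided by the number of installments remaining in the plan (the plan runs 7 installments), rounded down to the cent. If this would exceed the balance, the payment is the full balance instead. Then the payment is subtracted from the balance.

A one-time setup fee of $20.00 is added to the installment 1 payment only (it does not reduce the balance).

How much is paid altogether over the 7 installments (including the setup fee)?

$7,278.08

Installment 1: $7,258.08 − $1,036.86 (+ $20.00 fee) → $6,221.22
Installment 2: $6,221.22 − $1,036.87 → $5,184.35
Installment 3: $5,184.35 − $1,036.87 → $4,147.48
Installment 4: $4,147.48 − $1,036.87 → $3,110.61
Installment 5: $3,110.61 − $1,036.87 → $2,073.74
Installment 6: $2,073.74 − $1,036.87 → $1,036.87
Installment 7: $1,036.87 − $1,036.87 → $0.00
Total paid: $7,278.08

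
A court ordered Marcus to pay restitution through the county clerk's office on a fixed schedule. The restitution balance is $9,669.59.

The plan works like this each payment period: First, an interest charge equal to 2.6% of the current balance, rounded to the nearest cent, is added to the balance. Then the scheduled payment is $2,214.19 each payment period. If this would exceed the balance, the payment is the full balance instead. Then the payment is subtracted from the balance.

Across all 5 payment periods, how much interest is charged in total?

# | Opening | Interest | Payment | End bal
1 | $9,669.59 | $251.41 | $2,214.19 | $7,706.81
2 | $7,706.81 | $200.38 | $2,214.19 | $5,693.00
3 | $5,693.00 | $148.02 | $2,214.19 | $3,626.83
4 | $3,626.83 | $94.30 | $2,214.19 | $1,506.94
5 | $1,506.94 | $39.18 | $1,546.12 | $0.00
Total interest: $251.41 + $200.38 + $148.02 + $94.30 + $39.18 = $733.29

$733.29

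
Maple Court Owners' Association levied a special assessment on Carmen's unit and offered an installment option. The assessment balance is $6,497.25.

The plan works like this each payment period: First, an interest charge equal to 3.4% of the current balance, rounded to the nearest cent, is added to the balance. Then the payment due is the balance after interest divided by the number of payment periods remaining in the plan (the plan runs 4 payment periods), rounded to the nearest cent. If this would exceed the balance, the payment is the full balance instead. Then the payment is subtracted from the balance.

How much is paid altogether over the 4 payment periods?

$7,068.61

# | Opening | Interest | Payment | End bal
1 | $6,497.25 | $220.91 | $1,679.54 | $5,038.62
2 | $5,038.62 | $171.31 | $1,736.64 | $3,473.29
3 | $3,473.29 | $118.09 | $1,795.69 | $1,795.69
4 | $1,795.69 | $61.05 | $1,856.74 | $0.00
Total paid: $7,068.61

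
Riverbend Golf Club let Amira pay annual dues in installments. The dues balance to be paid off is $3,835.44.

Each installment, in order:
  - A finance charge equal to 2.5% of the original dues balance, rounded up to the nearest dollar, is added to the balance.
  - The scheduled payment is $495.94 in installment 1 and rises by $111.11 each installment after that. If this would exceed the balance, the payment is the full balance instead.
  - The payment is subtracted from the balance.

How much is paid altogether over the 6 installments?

Installment 1: opening $3,835.44; interest $96.00 → $3,931.44; payment $495.94; balance $3,435.50
Installment 2: opening $3,435.50; interest $96.00 → $3,531.50; payment $607.05; balance $2,924.45
Installment 3: opening $2,924.45; interest $96.00 → $3,020.45; payment $718.16; balance $2,302.29
Installment 4: opening $2,302.29; interest $96.00 → $2,398.29; payment $829.27; balance $1,569.02
Installment 5: opening $1,569.02; interest $96.00 → $1,665.02; payment $940.38; balance $724.64
Installment 6: opening $724.64; interest $96.00 → $820.64; payment $820.64; balance $0.00
Total paid: $4,411.44

$4,411.44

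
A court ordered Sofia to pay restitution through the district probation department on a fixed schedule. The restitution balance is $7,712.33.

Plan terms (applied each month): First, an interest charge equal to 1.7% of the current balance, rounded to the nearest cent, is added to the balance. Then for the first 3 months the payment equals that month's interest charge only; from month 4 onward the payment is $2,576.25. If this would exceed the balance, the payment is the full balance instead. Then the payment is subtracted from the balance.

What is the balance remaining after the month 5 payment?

$2,780.48

# | Opening | Interest | Payment | End bal
1 | $7,712.33 | $131.11 | $131.11 | $7,712.33
2 | $7,712.33 | $131.11 | $131.11 | $7,712.33
3 | $7,712.33 | $131.11 | $131.11 | $7,712.33
4 | $7,712.33 | $131.11 | $2,576.25 | $5,267.19
5 | $5,267.19 | $89.54 | $2,576.25 | $2,780.48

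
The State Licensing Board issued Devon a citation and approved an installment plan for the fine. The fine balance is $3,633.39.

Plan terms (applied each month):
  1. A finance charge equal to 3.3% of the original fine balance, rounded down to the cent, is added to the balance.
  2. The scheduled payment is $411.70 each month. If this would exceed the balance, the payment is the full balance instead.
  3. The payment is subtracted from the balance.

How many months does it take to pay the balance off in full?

# | Opening | Interest | Payment | End bal
1 | $3,633.39 | $119.90 | $411.70 | $3,341.59
2 | $3,341.59 | $119.90 | $411.70 | $3,049.79
3 | $3,049.79 | $119.90 | $411.70 | $2,757.99
4 | $2,757.99 | $119.90 | $411.70 | $2,466.19
5 | $2,466.19 | $119.90 | $411.70 | $2,174.39
6 | $2,174.39 | $119.90 | $411.70 | $1,882.59
7 | $1,882.59 | $119.90 | $411.70 | $1,590.79
8 | $1,590.79 | $119.90 | $411.70 | $1,298.99
9 | $1,298.99 | $119.90 | $411.70 | $1,007.19
10 | $1,007.19 | $119.90 | $411.70 | $715.39
11 | $715.39 | $119.90 | $411.70 | $423.59
12 | $423.59 | $119.90 | $411.70 | $131.79
13 | $131.79 | $119.90 | $251.69 | $0.00
Balance reaches $0.00 in month 13.

13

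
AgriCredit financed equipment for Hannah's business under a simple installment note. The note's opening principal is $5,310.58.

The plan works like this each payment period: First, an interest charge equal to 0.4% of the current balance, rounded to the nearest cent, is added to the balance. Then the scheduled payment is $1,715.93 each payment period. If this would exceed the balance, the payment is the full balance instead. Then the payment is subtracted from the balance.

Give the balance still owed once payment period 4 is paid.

$0.00

# | Opening | Interest | Payment | End bal
1 | $5,310.58 | $21.24 | $1,715.93 | $3,615.89
2 | $3,615.89 | $14.46 | $1,715.93 | $1,914.42
3 | $1,914.42 | $7.66 | $1,715.93 | $206.15
4 | $206.15 | $0.82 | $206.97 | $0.00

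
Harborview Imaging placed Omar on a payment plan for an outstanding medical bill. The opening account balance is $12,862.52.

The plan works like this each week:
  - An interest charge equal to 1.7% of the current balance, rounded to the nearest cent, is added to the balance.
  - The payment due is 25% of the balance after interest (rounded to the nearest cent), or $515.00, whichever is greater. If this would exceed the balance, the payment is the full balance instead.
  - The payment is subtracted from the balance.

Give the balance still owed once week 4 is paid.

$4,353.65

Week 1: opening $12,862.52; interest $218.66 → $13,081.18; payment $3,270.30; balance $9,810.88
Week 2: opening $9,810.88; interest $166.78 → $9,977.66; payment $2,494.42; balance $7,483.24
Week 3: opening $7,483.24; interest $127.22 → $7,610.46; payment $1,902.62; balance $5,707.84
Week 4: opening $5,707.84; interest $97.03 → $5,804.87; payment $1,451.22; balance $4,353.65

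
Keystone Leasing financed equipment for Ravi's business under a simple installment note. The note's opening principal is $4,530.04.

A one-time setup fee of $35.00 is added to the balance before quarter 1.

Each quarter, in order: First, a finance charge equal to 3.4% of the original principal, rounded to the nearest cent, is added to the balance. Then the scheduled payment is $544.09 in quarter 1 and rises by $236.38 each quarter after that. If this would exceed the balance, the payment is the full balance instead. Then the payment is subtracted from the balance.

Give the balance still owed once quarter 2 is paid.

# | Opening | Interest | Payment | End bal
1 | $4,565.04 | $154.02 | $544.09 | $4,174.97
2 | $4,174.97 | $154.02 | $780.47 | $3,548.52

$3,548.52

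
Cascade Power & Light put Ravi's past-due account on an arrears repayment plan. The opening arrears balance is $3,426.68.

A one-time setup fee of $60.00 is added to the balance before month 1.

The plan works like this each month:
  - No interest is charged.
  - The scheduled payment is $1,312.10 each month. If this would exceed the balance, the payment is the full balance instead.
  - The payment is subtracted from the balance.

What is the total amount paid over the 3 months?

Month 1: $3,486.68 − $1,312.10 → $2,174.58
Month 2: $2,174.58 − $1,312.10 → $862.48
Month 3: $862.48 − $862.48 → $0.00
Total paid: $3,486.68

$3,486.68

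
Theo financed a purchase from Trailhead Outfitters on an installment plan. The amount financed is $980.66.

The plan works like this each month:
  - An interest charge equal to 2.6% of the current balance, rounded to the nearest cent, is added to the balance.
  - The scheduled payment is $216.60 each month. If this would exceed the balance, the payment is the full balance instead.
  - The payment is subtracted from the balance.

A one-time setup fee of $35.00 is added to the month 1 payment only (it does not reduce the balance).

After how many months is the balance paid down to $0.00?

5

Month 1: opening $980.66; interest $25.50 → $1,006.16; payment $216.60 (+ $35.00 fee); balance $789.56
Month 2: opening $789.56; interest $20.53 → $810.09; payment $216.60; balance $593.49
Month 3: opening $593.49; interest $15.43 → $608.92; payment $216.60; balance $392.32
Month 4: opening $392.32; interest $10.20 → $402.52; payment $216.60; balance $185.92
Month 5: opening $185.92; interest $4.83 → $190.75; payment $190.75; balance $0.00
Balance reaches $0.00 in month 5.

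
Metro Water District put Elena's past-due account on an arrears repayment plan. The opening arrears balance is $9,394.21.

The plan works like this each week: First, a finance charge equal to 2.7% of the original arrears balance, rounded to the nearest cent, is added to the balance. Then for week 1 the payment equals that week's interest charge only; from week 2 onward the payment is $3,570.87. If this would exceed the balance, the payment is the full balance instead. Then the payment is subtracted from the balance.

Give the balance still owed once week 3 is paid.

$2,759.75

Week 1: $9,394.21 +$253.64 interest = $9,647.85; pay $253.64 → $9,394.21
Week 2: $9,394.21 +$253.64 interest = $9,647.85; pay $3,570.87 → $6,076.98
Week 3: $6,076.98 +$253.64 interest = $6,330.62; pay $3,570.87 → $2,759.75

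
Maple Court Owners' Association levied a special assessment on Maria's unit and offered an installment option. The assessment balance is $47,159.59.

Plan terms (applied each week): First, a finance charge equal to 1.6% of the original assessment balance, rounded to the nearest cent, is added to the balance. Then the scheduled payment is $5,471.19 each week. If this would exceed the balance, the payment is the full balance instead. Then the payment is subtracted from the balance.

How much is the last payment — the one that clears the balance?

$5,464.38

Week 1: opening $47,159.59; interest $754.55 → $47,914.14; payment $5,471.19; balance $42,442.95
Week 2: opening $42,442.95; interest $754.55 → $43,197.50; payment $5,471.19; balance $37,726.31
Week 3: opening $37,726.31; interest $754.55 → $38,480.86; payment $5,471.19; balance $33,009.67
Week 4: opening $33,009.67; interest $754.55 → $33,764.22; payment $5,471.19; balance $28,293.03
Week 5: opening $28,293.03; interest $754.55 → $29,047.58; payment $5,471.19; balance $23,576.39
Week 6: opening $23,576.39; interest $754.55 → $24,330.94; payment $5,471.19; balance $18,859.75
Week 7: opening $18,859.75; interest $754.55 → $19,614.30; payment $5,471.19; balance $14,143.11
Week 8: opening $14,143.11; interest $754.55 → $14,897.66; payment $5,471.19; balance $9,426.47
Week 9: opening $9,426.47; interest $754.55 → $10,181.02; payment $5,471.19; balance $4,709.83
Week 10: opening $4,709.83; interest $754.55 → $5,464.38; payment $5,464.38; balance $0.00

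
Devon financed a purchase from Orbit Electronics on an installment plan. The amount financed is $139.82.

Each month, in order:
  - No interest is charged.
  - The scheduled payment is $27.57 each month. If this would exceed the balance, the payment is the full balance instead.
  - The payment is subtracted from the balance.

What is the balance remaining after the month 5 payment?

Month 1: opening $139.82; payment $27.57; balance $112.25
Month 2: opening $112.25; payment $27.57; balance $84.68
Month 3: opening $84.68; payment $27.57; balance $57.11
Month 4: opening $57.11; payment $27.57; balance $29.54
Month 5: opening $29.54; payment $27.57; balance $1.97

$1.97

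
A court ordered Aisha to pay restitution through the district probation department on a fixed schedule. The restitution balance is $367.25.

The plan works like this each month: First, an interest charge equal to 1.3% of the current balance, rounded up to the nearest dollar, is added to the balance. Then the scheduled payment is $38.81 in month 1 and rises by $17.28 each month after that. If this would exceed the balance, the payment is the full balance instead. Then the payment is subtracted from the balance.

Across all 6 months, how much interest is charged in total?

$20.00

Month 1: opening $367.25; interest $5.00 → $372.25; payment $38.81; balance $333.44
Month 2: opening $333.44; interest $5.00 → $338.44; payment $56.09; balance $282.35
Month 3: opening $282.35; interest $4.00 → $286.35; payment $73.37; balance $212.98
Month 4: opening $212.98; interest $3.00 → $215.98; payment $90.65; balance $125.33
Month 5: opening $125.33; interest $2.00 → $127.33; payment $107.93; balance $19.40
Month 6: opening $19.40; interest $1.00 → $20.40; payment $20.40; balance $0.00
Total interest: $5.00 + $5.00 + $4.00 + $3.00 + $2.00 + $1.00 = $20.00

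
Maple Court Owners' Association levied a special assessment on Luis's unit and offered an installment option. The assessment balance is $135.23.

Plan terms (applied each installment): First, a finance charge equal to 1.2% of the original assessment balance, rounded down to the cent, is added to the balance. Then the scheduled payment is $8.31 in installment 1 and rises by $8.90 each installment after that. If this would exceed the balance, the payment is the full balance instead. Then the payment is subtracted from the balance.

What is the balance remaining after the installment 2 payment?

Installment 1: opening $135.23; interest $1.62 → $136.85; payment $8.31; balance $128.54
Installment 2: opening $128.54; interest $1.62 → $130.16; payment $17.21; balance $112.95

$112.95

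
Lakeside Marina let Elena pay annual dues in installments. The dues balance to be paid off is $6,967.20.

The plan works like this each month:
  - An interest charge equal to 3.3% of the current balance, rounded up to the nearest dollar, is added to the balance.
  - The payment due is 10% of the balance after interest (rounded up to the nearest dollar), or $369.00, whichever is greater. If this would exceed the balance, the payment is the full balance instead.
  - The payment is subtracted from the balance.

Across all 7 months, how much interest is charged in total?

$1,309.00

Month 1: $6,967.20 +$230.00 interest = $7,197.20; pay $720.00 → $6,477.20
Month 2: $6,477.20 +$214.00 interest = $6,691.20; pay $670.00 → $6,021.20
Month 3: $6,021.20 +$199.00 interest = $6,220.20; pay $623.00 → $5,597.20
Month 4: $5,597.20 +$185.00 interest = $5,782.20; pay $579.00 → $5,203.20
Month 5: $5,203.20 +$172.00 interest = $5,375.20; pay $538.00 → $4,837.20
Month 6: $4,837.20 +$160.00 interest = $4,997.20; pay $500.00 → $4,497.20
Month 7: $4,497.20 +$149.00 interest = $4,646.20; pay $465.00 → $4,181.20
Total interest: $230.00 + $214.00 + $199.00 + $185.00 + $172.00 + $160.00 + $149.00 = $1,309.00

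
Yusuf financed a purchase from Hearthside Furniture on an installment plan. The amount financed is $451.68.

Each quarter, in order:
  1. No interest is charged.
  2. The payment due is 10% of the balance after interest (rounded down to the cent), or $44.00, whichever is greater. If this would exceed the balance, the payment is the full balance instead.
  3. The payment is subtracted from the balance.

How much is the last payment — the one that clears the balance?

$10.52

# | Opening | Payment | End bal
1 | $451.68 | $45.16 | $406.52
2 | $406.52 | $44.00 | $362.52
3 | $362.52 | $44.00 | $318.52
4 | $318.52 | $44.00 | $274.52
5 | $274.52 | $44.00 | $230.52
6 | $230.52 | $44.00 | $186.52
7 | $186.52 | $44.00 | $142.52
8 | $142.52 | $44.00 | $98.52
9 | $98.52 | $44.00 | $54.52
10 | $54.52 | $44.00 | $10.52
11 | $10.52 | $10.52 | $0.00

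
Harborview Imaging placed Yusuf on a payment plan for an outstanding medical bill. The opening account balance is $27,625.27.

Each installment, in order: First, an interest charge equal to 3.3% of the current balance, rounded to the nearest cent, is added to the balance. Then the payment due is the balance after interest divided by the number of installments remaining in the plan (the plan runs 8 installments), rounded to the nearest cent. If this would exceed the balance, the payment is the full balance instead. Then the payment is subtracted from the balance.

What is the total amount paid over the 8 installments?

$32,059.67

# | Opening | Interest | Payment | End bal
1 | $27,625.27 | $911.63 | $3,567.11 | $24,969.79
2 | $24,969.79 | $824.00 | $3,684.83 | $22,108.96
3 | $22,108.96 | $729.60 | $3,806.43 | $19,032.13
4 | $19,032.13 | $628.06 | $3,932.04 | $15,728.15
5 | $15,728.15 | $519.03 | $4,061.80 | $12,185.38
6 | $12,185.38 | $402.12 | $4,195.83 | $8,391.67
7 | $8,391.67 | $276.93 | $4,334.30 | $4,334.30
8 | $4,334.30 | $143.03 | $4,477.33 | $0.00
Total paid: $32,059.67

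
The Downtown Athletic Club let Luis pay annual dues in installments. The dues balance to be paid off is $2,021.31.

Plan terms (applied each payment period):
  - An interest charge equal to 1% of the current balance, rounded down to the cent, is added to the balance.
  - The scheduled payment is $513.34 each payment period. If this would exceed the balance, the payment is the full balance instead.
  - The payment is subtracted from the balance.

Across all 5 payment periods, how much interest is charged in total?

Payment period 1: $2,021.31 +$20.21 interest = $2,041.52; pay $513.34 → $1,528.18
Payment period 2: $1,528.18 +$15.28 interest = $1,543.46; pay $513.34 → $1,030.12
Payment period 3: $1,030.12 +$10.30 interest = $1,040.42; pay $513.34 → $527.08
Payment period 4: $527.08 +$5.27 interest = $532.35; pay $513.34 → $19.01
Payment period 5: $19.01 +$0.19 interest = $19.20; pay $19.20 → $0.00
Total interest: $20.21 + $15.28 + $10.30 + $5.27 + $0.19 = $51.25

$51.25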